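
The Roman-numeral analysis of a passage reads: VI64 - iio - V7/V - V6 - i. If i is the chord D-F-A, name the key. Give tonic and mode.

D minor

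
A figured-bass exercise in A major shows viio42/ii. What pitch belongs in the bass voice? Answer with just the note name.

G

The applied chord viio42/ii is rooted on A#: A#-C#-E-G.
The figure 42 means third inversion — the seventh is in the bass.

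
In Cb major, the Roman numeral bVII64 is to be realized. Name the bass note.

bVII in Cb major has root Bbb; the chord is Bbb-Db-Fb.
The figure 64 means second inversion — the fifth is in the bass.

Fb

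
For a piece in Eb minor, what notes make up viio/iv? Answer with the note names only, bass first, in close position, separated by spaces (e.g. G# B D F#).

viio/iv is a secondary leading-tone chord. The target iv is Ab in Eb minor; the applied chord is rooted a semitone below, on G.
Building a diminished triad on G gives G-Bb-Db.

G Bb Db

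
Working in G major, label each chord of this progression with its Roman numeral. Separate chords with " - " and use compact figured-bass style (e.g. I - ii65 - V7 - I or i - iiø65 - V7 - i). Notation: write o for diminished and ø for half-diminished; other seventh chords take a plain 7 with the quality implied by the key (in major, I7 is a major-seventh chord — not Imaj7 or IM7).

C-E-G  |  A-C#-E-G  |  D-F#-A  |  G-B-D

C-E-G: root C is the subdominant; major triad there is IV.
A-C#-E-G: a dominant seventh chord on A, the applied dominant of V → V7/V.
D-F#-A: major triad on D = scale degree 5 → V.
G-B-D: major triad on G = scale degree 1 → I.

IV - V7/V - V - I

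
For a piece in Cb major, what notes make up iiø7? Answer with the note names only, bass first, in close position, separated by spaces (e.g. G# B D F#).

iiø7 is the half-diminished supertonic seventh, borrowed from the parallel minor. In Cb major that root is Db.
So the chord is Db-Fb-Abb-Cb, a half-diminished seventh chord.

Db Fb Abb Cb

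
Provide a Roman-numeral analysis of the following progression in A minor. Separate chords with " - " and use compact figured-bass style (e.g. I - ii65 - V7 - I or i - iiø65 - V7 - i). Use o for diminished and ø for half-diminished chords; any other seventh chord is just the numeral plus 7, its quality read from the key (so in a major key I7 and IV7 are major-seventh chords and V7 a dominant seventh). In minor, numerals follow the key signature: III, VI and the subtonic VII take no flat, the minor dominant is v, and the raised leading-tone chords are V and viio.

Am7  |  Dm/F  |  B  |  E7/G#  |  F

i7 - iv6 - V/V - V65 - VI

Am7: root A is the tonic; minor seventh chord there is i7.
Dm/F: minor triad on D = scale degree 4 → iv6.
B: chromatic; B is V of V, so V/V.
E7/G#: root E is the dominant; dominant seventh chord there is V65.
F: root F is the submediant; major triad there is VI.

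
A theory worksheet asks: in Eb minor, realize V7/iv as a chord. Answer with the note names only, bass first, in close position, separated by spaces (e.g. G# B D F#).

Eb G Bb Db

The slash means an applied dominant: we want the dominant of iv. In Eb minor, iv is Ab minor, and its dominant is built on Eb.
Building a dominant seventh chord on Eb gives Eb-G-Bb-Db.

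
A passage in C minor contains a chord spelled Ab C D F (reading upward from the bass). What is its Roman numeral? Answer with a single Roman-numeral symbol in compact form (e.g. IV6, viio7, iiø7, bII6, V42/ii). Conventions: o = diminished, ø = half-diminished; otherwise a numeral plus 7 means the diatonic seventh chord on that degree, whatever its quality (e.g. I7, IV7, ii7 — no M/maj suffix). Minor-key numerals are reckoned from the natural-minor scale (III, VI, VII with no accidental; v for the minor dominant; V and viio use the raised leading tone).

iiø43

Stacked in thirds the chord is D-F-Ab-C: a half-diminished seventh chord on D.
In C minor, D is the supertonic; the diatonic half-diminished seventh chord there is iiø7.
With Ab in the bass the chord is in second inversion, so the figured bass is 43.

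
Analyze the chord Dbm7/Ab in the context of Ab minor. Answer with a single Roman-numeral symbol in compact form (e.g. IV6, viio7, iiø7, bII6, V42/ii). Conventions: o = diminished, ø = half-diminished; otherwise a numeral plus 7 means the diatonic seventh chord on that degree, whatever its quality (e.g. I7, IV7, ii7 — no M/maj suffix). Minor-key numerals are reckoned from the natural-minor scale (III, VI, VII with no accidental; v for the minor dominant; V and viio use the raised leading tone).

Stacked in thirds the chord is Db-Fb-Ab-Cb: a minor seventh chord on Db.
Db is scale degree 4 in Ab minor, and a minor seventh chord on that degree is written iv7.
With Ab in the bass the chord is in second inversion, so the figured bass is 43.

iv43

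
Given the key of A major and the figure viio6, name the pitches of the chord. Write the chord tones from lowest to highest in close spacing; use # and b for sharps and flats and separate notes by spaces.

B D G#

The numeral's case and figure indicate a diminished triad. In A major its root, scale degree 7, is G#.
Stacking thirds from G# gives G#-B-D.
With the 6 figure the chord is in first inversion; from the bass B upward in close position it reads B-D-G#.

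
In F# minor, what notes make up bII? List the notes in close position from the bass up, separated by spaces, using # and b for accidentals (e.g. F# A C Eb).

G B D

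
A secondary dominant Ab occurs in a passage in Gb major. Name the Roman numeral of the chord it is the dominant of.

V

The chord is a major triad on Ab.
A dominant resolves down a perfect fifth: Ab → Db. In Gb major, Db is scale degree 5, i.e. V.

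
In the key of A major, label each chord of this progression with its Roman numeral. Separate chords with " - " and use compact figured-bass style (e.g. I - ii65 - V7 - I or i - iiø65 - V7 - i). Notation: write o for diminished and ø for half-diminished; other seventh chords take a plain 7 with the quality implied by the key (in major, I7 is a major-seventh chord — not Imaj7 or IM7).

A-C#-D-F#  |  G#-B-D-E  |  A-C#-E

IV43 - V65 - I

A-C#-D-F#: root D is the subdominant; major seventh chord there is IV43.
G#-B-D-E has root E, degree 5 in A major, so V65.
A-C#-E: major triad on A = scale degree 1 → I.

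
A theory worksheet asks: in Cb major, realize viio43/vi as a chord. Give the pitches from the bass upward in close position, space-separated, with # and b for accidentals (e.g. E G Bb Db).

Db Fb G Bb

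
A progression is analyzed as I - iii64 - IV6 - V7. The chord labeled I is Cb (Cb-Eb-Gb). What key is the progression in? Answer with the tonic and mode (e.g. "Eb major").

Cb major

The anchor chord is a major triad on Cb, labeled I.
If Cb is scale degree 1 and the mode makes that degree carry a major triad, the tonic is Cb and the mode is major.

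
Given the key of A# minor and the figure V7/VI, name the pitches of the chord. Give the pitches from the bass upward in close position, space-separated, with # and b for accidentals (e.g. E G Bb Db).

The slash means an applied dominant: we want the dominant of VI. In A# minor, VI is F# major, and its dominant is built on C#.
Building a dominant seventh chord on C# gives C#-E#-G#-B.

C# E# G# B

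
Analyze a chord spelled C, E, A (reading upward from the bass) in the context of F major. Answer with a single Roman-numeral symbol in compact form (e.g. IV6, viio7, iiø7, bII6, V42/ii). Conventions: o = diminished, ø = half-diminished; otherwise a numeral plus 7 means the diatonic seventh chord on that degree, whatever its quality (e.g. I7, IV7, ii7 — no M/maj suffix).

iii6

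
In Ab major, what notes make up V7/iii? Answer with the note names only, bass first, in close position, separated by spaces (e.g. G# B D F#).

V7/iii is a secondary dominant — the dominant seventh of iii. iii in Ab major is C, so the applied chord's root is G, a perfect fifth above.
Building a dominant seventh chord on G gives G-B-D-F.

G B D F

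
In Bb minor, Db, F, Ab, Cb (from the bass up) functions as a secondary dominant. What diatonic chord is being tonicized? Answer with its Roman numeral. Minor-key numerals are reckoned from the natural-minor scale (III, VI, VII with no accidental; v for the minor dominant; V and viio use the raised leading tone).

VI

The chord is a dominant seventh chord on Db.
A dominant resolves down a perfect fifth: Db → Gb. In Bb minor, Gb is scale degree 6, i.e. VI.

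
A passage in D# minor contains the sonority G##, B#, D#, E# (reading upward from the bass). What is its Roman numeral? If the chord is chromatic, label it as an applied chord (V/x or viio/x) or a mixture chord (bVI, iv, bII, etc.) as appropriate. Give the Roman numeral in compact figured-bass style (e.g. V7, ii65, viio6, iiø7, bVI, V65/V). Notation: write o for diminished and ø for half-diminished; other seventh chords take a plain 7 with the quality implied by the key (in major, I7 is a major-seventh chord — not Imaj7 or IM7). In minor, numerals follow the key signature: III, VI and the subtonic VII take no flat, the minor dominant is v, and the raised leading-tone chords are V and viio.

V65/V

Stacked in thirds the chord is E#-G##-B#-D#: a dominant seventh chord on E#.
E# is not a diatonic chord root with this quality in D# minor, but it lies a perfect fifth above A# (V), so the chord functions as an applied dominant of V.
With G## in the bass the chord is in first inversion, so the figured bass is 65.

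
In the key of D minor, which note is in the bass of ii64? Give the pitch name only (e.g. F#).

B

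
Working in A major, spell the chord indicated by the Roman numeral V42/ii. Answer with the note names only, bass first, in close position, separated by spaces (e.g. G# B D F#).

E F# A# C#

The slash means an applied dominant: we want the dominant of ii. In A major, ii is B minor, and its dominant is built on F#.
Building a dominant seventh chord on F# gives F#-A#-C#-E.
With the 42 figure the chord is in third inversion; from the bass E upward in close position it reads E-F#-A#-C#.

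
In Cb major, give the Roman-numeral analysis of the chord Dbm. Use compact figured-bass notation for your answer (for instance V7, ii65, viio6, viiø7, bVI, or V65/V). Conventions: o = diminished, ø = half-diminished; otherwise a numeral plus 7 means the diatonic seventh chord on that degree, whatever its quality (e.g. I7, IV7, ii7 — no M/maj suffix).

ii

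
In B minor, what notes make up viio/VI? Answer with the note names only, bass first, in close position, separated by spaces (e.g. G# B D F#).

viio/VI is a secondary leading-tone chord. The target VI is G in B minor; the applied chord is rooted a semitone below, on F#.
Building a diminished triad on F# gives F#-A-C.

F# A C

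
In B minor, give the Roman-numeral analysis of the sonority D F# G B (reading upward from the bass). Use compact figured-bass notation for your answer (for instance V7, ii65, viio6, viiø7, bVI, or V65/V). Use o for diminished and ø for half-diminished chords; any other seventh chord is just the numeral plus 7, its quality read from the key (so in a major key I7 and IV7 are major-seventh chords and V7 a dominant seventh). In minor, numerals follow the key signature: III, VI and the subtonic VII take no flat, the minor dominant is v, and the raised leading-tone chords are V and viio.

VI43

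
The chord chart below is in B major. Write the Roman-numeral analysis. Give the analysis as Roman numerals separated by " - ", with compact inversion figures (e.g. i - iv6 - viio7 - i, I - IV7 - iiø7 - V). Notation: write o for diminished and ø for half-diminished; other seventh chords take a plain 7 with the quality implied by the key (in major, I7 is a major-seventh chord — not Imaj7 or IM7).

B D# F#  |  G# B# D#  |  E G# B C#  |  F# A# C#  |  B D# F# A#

I - V/ii - ii65 - V - I7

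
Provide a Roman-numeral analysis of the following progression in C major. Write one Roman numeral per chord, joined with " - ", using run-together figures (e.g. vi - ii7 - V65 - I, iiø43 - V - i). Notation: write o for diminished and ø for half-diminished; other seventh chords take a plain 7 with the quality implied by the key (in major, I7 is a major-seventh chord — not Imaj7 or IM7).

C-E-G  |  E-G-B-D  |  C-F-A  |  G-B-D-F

I - iii7 - IV64 - V7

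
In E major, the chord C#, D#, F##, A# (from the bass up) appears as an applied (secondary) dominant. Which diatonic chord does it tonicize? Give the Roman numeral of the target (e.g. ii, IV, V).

iii

The chord is a dominant seventh chord on D#.
A dominant resolves down a perfect fifth: D# → G#. In E major, G# is scale degree 3, i.e. iii.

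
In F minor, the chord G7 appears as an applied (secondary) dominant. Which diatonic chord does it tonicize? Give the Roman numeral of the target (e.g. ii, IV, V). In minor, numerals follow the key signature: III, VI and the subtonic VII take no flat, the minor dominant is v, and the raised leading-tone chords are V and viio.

The chord is a dominant seventh chord on G.
A dominant resolves down a perfect fifth: G → C. In F minor, C is scale degree 5, i.e. V.

V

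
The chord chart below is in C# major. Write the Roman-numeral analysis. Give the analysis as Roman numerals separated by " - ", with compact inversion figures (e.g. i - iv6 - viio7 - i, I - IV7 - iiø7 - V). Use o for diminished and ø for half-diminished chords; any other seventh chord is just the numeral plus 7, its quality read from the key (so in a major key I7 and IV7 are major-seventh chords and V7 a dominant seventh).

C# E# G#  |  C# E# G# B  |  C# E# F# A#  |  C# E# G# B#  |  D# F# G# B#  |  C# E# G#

I - V7/IV - IV43 - I7 - V43 - I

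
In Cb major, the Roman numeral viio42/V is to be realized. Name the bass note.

Ebb

The applied chord viio42/V is rooted on F: F-Ab-Cb-Ebb.
The figure 42 means third inversion — the seventh is in the bass.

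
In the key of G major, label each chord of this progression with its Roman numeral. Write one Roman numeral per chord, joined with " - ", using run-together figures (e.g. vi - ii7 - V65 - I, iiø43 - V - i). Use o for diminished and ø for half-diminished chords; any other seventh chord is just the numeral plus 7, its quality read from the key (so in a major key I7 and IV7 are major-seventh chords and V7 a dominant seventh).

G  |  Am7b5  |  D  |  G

I - iiø7 - V - I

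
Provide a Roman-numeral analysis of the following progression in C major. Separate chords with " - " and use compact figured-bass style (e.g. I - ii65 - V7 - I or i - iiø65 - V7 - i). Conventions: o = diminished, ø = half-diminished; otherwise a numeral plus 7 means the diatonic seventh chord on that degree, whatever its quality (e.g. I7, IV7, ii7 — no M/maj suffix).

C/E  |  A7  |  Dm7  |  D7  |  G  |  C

C/E: major triad on C = scale degree 1 → I6.
A7: a dominant seventh chord on A, the applied dominant of ii → V7/ii.
Dm7 has root D, degree 2 in C major, so ii7.
D7: chromatic; D is V of V, so V7/V.
G has root G, degree 5 in C major, so V.
C: major triad on C = scale degree 1 → I.

I6 - V7/ii - ii7 - V7/V - V - I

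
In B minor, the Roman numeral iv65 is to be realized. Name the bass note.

G

iv in B minor has root E; the chord is E-G-B-D.
The figure 65 means first inversion — the third is in the bass.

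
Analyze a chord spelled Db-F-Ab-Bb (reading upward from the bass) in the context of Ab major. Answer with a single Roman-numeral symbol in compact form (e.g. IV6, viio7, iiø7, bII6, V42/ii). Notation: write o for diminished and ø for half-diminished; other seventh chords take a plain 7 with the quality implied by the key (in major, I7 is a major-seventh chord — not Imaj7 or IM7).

ii65

The pitches Bb-Db-F-Ab form a minor seventh chord rooted on Bb.
Bb is scale degree 2 in Ab major, and a minor seventh chord on that degree is written ii7.
With Db in the bass the chord is in first inversion, so the figured bass is 65.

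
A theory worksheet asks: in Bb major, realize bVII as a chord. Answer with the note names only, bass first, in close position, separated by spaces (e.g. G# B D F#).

Scale degree 7 in Bb major is A; lowering it a half step gives Ab. bVII is a major triad on the lowered seventh degree (the subtonic), borrowed from the parallel minor.
So the chord is Ab-C-Eb.

Ab C Eb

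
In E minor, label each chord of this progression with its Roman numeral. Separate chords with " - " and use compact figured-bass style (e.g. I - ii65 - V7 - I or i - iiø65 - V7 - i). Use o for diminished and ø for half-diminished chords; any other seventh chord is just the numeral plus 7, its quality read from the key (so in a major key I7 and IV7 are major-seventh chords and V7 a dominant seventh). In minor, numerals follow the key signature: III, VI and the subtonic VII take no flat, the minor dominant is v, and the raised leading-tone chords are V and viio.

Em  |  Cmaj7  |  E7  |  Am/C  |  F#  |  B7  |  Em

Em has root E, degree 1 in E minor, so i.
Cmaj7 has root C, degree 6 in E minor, so VI7.
E7: chromatic; E is V of iv, so V7/iv.
Am/C: minor triad on A = scale degree 4 → iv6.
F#: a major triad on F#, the applied dominant of V → V/V.
B7: dominant seventh chord on B = scale degree 5 → V7.
Em: root E is the tonic; minor triad there is i.

i - VI7 - V7/iv - iv6 - V/V - V7 - i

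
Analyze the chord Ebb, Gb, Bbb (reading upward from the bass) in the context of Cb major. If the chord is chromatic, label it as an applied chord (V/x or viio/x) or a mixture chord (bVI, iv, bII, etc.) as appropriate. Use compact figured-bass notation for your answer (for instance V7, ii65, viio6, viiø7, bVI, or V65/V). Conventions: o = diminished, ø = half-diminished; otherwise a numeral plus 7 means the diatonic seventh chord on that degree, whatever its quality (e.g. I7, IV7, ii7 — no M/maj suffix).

Stacked in thirds the chord is Ebb-Gb-Bbb: a major triad on Ebb.
Ebb is the lowered third degree of Cb major (diatonic 3 would be Eb). This is a major triad on the lowered third degree, borrowed from the parallel minor.

bIII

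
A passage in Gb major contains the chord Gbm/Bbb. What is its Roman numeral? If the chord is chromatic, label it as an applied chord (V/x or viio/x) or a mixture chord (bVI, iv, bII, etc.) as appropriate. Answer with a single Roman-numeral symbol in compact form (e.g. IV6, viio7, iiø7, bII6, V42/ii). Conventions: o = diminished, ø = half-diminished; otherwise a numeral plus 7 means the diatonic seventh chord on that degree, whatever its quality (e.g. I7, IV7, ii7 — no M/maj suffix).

i6

The pitches Gb-Bbb-Db form a minor triad rooted on Gb.
Gb is the first degree of Gb major. This is the minor tonic, borrowed from the parallel minor.
With Bbb in the bass the chord is in first inversion, so the figured bass is 6.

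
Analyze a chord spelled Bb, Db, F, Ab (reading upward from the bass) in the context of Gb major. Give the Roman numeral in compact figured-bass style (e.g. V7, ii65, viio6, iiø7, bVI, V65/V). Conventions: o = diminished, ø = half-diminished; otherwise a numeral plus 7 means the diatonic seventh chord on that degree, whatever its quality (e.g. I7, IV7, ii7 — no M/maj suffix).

iii7

The pitches Bb-Db-F-Ab form a minor seventh chord rooted on Bb.
In Gb major, Bb is the mediant; the diatonic minor seventh chord there is iii7.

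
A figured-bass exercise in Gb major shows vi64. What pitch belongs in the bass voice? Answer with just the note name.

vi in Gb major has root Eb; the chord is Eb-Gb-Bb.
The figure 64 means second inversion — the fifth is in the bass.

Bb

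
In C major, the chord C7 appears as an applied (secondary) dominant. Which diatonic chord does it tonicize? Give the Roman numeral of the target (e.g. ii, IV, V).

IV

The chord is a dominant seventh chord on C.
A dominant resolves down a perfect fifth: C → F. In C major, F is scale degree 4, i.e. IV.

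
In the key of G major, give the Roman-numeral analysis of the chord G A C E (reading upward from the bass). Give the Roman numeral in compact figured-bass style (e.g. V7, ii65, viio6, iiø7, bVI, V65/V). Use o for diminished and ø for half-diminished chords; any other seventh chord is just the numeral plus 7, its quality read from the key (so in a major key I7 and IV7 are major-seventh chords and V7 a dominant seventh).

Stacked in thirds the chord is A-C-E-G: a minor seventh chord on A.
A is scale degree 2 in G major, and a minor seventh chord on that degree is written ii7.
With G in the bass the chord is in third inversion, so the figured bass is 42.

ii42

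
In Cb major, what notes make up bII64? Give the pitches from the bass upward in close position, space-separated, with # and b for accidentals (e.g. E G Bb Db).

Abb Dbb Fb

Scale degree 2 in Cb major is Db; lowering it a half step gives Dbb. bII64 is the Neapolitan chord — a major triad on the lowered second degree.
So the chord is Dbb-Fb-Abb.
The figured bass 64 indicates second inversion, placing the fifth (Abb) in the bass: Abb-Dbb-Fb.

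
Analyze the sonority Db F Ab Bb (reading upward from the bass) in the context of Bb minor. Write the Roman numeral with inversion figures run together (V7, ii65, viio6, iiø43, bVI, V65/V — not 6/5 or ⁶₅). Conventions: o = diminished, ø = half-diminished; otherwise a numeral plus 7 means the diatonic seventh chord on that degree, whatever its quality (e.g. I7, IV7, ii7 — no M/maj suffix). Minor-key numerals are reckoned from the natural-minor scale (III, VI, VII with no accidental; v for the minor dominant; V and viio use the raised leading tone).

The pitches Bb-Db-F-Ab form a minor seventh chord rooted on Bb.
In Bb minor, Bb is the tonic; the diatonic minor seventh chord there is i7.
With Db in the bass the chord is in first inversion, so the figured bass is 65.

i65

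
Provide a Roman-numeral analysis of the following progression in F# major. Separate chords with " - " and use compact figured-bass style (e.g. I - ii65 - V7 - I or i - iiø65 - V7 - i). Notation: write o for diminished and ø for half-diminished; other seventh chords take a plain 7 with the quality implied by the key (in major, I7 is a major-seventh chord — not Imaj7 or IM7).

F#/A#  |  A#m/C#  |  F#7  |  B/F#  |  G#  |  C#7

I6 - iii6 - V7/IV - IV64 - V/V - V7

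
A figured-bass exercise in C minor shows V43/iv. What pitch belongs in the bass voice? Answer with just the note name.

G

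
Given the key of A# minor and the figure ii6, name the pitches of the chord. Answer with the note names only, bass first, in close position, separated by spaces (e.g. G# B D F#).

ii6 is the minor supertonic, borrowed from the parallel major (the Dorian ii). In A# minor that root is B#.
So the chord is B#-D#-F##, a minor triad.
With the 6 figure the chord is in first inversion; from the bass D# upward in close position it reads D#-F##-B#.

D# F## B#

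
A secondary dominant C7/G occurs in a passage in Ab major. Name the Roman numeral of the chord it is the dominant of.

vi

The chord is a dominant seventh chord on C.
A dominant resolves down a perfect fifth: C → F. In Ab major, F is scale degree 6, i.e. vi.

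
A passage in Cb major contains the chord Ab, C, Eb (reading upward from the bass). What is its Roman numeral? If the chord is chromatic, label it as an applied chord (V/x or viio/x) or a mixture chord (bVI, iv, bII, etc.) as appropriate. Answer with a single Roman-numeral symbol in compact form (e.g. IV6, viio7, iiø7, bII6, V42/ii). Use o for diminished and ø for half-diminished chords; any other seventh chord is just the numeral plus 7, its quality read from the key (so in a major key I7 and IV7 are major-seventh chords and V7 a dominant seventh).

V/ii

The pitches Ab-C-Eb form a major triad rooted on Ab.
Ab is not a diatonic chord root with this quality in Cb major, but it lies a perfect fifth above Db (ii), so the chord functions as an applied dominant of ii.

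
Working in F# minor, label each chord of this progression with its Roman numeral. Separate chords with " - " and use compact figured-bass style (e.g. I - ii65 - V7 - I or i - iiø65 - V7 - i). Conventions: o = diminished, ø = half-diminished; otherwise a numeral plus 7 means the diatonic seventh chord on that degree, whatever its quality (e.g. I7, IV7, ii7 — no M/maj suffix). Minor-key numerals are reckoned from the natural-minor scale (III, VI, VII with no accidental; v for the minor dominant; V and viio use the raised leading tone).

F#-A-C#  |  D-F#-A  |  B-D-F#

i - VI - iv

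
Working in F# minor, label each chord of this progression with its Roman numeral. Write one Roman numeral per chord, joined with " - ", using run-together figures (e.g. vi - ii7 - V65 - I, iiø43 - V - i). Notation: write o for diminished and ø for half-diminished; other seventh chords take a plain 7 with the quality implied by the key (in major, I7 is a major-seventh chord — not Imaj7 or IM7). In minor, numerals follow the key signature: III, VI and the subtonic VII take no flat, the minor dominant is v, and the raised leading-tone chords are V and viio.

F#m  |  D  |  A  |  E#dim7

i - VI - III - viio7

F#m: root F# is the tonic; minor triad there is i.
D has root D, degree 6 in F# minor, so VI.
A: root A is the mediant; major triad there is III.
E#dim7: fully diminished seventh chord on E# = scale degree 7 → viio7.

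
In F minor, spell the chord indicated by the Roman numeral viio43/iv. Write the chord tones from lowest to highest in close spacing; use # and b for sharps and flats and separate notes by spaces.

Eb Gb A C

The slash marks an applied leading-tone chord: viio of iv. In F minor, iv is Bb, so the leading tone to it is A, a half step below.
Building a fully diminished seventh chord on A gives A-C-Eb-Gb.
The figured bass 43 indicates second inversion, placing the fifth (Eb) in the bass: Eb-Gb-A-C.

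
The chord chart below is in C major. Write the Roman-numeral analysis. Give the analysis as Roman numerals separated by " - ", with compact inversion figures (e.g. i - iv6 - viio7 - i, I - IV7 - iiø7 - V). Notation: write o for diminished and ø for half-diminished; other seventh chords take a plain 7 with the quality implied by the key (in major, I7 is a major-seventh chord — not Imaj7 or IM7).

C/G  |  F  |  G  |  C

C/G: root C is the tonic; major triad there is I64.
F: root F is the subdominant; major triad there is IV.
G: root G is the dominant; major triad there is V.
C: major triad on C = scale degree 1 → I.

I64 - IV - V - I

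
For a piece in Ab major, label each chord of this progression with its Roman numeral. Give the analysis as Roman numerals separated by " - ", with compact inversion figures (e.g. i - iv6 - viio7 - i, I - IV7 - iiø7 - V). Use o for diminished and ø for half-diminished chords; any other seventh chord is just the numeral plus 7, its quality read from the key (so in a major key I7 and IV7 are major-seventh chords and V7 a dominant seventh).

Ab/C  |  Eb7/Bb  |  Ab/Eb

I6 - V43 - I64

Ab/C: major triad on Ab = scale degree 1 → I6.
Eb7/Bb has root Eb, degree 5 in Ab major, so V43.
Ab/Eb has root Ab, degree 1 in Ab major, so I64.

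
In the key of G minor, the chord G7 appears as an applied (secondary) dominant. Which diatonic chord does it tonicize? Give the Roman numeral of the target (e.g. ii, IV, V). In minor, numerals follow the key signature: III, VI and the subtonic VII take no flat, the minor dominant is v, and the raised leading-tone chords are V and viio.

iv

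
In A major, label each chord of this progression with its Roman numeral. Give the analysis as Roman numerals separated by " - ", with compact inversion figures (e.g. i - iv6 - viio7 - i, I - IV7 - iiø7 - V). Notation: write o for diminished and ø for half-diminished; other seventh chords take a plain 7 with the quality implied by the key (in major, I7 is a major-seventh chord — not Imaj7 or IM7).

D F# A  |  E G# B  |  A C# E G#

IV - V - I7

D-F#-A has root D, degree 4 in A major, so IV.
E-G#-B: root E is the dominant; major triad there is V.
A-C#-E-G# has root A, degree 1 in A major, so I7.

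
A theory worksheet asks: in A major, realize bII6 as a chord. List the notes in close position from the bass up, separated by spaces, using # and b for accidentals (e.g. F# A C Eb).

D F Bb

bII6 is the Neapolitan sixth — a major triad on the lowered second degree, here in its customary first inversion. In A major that root is Bb.
So the chord is Bb-D-F.
The figured bass 6 indicates first inversion, placing the third (D) in the bass: D-F-Bb.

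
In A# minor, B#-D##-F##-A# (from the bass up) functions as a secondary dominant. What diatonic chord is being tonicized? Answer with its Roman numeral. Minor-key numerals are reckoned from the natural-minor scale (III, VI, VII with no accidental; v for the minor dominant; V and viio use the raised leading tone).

V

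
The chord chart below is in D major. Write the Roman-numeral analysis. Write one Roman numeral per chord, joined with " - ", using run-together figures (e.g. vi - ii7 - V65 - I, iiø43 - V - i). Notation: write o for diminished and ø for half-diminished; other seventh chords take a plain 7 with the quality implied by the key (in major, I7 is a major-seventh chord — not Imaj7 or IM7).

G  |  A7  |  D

IV - V7 - I

G has root G, degree 4 in D major, so IV.
A7: dominant seventh chord on A = scale degree 5 → V7.
D: major triad on D = scale degree 1 → I.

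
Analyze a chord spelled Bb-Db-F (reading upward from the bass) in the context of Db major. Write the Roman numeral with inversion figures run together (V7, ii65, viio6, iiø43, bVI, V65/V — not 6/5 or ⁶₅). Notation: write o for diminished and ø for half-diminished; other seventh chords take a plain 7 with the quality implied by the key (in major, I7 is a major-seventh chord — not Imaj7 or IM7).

vi

The pitches Bb-Db-F form a minor triad rooted on Bb.
Bb is scale degree 6 in Db major, and a minor triad on that degree is written vi.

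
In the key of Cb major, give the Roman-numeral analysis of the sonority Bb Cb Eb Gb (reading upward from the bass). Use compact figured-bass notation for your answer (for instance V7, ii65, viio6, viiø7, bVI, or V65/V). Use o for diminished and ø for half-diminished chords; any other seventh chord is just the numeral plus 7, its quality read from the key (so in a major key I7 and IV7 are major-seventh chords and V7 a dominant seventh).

Stacked in thirds the chord is Cb-Eb-Gb-Bb: a major seventh chord on Cb.
Cb is scale degree 1 in Cb major, and a major seventh chord on that degree is written I7.
With Bb in the bass the chord is in third inversion, so the figured bass is 42.

I42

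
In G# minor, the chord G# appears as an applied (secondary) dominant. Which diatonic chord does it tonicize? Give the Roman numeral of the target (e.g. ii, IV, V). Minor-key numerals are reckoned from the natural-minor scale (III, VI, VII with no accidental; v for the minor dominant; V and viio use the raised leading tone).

The chord is a major triad on G#.
A dominant resolves down a perfect fifth: G# → C#. In G# minor, C# is scale degree 4, i.e. iv.

iv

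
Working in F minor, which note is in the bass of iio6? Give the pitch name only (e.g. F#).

iio in F minor has root G; the chord is G-Bb-Db.
The figure 6 means first inversion — the third is in the bass.

Bb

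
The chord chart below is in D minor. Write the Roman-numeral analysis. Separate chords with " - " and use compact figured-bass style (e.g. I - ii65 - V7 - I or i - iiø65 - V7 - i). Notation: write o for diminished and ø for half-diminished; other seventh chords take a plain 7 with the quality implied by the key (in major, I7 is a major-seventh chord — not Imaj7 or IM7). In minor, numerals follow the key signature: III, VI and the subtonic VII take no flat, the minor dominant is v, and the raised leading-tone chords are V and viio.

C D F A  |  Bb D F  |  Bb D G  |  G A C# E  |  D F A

i42 - VI - iv6 - V42 - i

C-D-F-A: minor seventh chord on D = scale degree 1 → i42.
Bb-D-F has root Bb, degree 6 in D minor, so VI.
Bb-D-G has root G, degree 4 in D minor, so iv6.
G-A-C#-E: root A is the dominant; dominant seventh chord there is V42.
D-F-A has root D, degree 1 in D minor, so i.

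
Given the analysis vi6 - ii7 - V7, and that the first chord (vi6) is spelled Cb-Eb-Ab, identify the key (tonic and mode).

The chord Abm/Cb is a minor triad rooted on Ab; its label is vi6.
If Ab is scale degree 6 and the mode makes that degree carry a minor triad, the tonic is Cb and the mode is major.

Cb major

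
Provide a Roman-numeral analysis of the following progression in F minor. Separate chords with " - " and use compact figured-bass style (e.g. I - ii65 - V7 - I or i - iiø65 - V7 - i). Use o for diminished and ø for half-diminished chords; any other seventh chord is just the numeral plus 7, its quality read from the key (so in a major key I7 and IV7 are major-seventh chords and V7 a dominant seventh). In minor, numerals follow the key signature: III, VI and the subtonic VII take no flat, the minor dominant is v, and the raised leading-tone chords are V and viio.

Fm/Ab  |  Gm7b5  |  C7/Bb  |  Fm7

i6 - iiø7 - V42 - i7

Fm/Ab has root F, degree 1 in F minor, so i6.
Gm7b5: root G is the supertonic; half-diminished seventh chord there is iiø7.
C7/Bb has root C, degree 5 in F minor, so V42.
Fm7: minor seventh chord on F = scale degree 1 → i7.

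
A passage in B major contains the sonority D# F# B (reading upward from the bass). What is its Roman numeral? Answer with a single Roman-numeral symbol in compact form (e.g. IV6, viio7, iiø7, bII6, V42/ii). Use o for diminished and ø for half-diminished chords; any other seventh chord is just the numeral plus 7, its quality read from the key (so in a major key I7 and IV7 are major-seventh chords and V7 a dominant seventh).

The pitches B-D#-F# form a major triad rooted on B.
In B major, B is the tonic; the diatonic major triad there is I.
With D# in the bass the chord is in first inversion, so the figured bass is 6.

I6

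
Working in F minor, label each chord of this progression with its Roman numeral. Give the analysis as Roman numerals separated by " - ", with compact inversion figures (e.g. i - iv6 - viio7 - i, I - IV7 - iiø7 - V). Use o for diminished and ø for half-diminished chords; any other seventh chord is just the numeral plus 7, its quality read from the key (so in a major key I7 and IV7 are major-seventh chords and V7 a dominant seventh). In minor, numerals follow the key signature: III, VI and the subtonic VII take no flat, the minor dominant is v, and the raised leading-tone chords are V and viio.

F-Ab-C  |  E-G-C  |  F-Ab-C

i - V6 - i

F-Ab-C: minor triad on F = scale degree 1 → i.
E-G-C: root C is the dominant; major triad there is V6.
F-Ab-C: minor triad on F = scale degree 1 → i.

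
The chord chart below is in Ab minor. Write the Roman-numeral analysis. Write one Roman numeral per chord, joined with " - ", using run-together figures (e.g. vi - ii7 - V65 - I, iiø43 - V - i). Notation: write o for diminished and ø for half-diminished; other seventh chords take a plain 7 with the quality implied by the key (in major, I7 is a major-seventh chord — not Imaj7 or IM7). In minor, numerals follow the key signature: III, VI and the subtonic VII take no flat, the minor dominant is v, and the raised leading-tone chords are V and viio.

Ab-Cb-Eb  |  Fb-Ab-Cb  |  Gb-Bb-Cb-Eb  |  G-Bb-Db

Ab-Cb-Eb: root Ab is the tonic; minor triad there is i.
Fb-Ab-Cb: major triad on Fb = scale degree 6 → VI.
Gb-Bb-Cb-Eb: major seventh chord on Cb = scale degree 3 → III43.
G-Bb-Db: root G is the leading tone; diminished triad there is viio.

i - VI - III43 - viio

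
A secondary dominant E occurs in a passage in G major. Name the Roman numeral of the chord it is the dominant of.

The chord is a major triad on E.
A dominant resolves down a perfect fifth: E → A. In G major, A is scale degree 2, i.e. ii.

ii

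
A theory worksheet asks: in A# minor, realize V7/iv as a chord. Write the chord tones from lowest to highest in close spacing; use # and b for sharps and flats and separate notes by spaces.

V7/iv is a secondary dominant — the dominant seventh of iv. iv in A# minor is D#, so the applied chord's root is A#, a perfect fifth above.
Building a dominant seventh chord on A# gives A#-C##-E#-G#.

A# C## E# G#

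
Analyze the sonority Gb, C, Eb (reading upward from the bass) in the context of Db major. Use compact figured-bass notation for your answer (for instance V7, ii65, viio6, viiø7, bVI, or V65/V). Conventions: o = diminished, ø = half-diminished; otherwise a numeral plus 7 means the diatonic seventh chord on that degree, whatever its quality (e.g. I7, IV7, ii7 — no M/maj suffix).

viio64

The pitches C-Eb-Gb form a diminished triad rooted on C.
C is scale degree 7 in Db major, and a diminished triad on that degree is written viio.
With Gb in the bass the chord is in second inversion, so the figured bass is 64.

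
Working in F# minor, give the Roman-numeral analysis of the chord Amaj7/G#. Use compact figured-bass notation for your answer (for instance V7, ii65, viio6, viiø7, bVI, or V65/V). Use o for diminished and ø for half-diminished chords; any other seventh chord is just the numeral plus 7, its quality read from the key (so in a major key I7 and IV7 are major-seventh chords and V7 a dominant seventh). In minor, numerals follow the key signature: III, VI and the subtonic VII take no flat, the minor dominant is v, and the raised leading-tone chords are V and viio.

III42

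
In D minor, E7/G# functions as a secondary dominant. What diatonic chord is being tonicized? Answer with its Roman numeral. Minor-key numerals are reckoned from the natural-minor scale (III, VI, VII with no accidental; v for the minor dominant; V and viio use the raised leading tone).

V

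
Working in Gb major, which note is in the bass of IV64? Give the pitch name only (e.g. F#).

Gb

IV in Gb major has root Cb; the chord is Cb-Eb-Gb.
The figure 64 means second inversion — the fifth is in the bass.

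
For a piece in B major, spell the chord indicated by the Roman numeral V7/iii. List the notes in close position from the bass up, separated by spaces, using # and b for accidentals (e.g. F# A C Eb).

A# C## E# G#

The slash means an applied dominant: we want the dominant of iii. In B major, iii is D# minor, and its dominant is built on A#.
Building a dominant seventh chord on A# gives A#-C##-E#-G#.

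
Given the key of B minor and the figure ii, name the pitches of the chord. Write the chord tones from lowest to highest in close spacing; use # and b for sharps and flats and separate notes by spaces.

C# E G#

Scale degree 2 in B minor is C#; here the chord built on it is altered to a minor triad. ii is the minor supertonic, borrowed from the parallel major (the Dorian ii).
So the chord is C#-E-G#.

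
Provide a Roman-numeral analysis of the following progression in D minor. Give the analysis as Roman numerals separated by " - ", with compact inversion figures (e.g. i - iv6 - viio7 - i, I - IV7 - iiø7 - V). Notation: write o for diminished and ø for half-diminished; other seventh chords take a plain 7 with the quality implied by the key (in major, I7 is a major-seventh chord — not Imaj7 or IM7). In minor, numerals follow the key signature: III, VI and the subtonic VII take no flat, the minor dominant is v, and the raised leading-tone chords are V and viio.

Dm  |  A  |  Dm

i - V - i

Dm has root D, degree 1 in D minor, so i.
A: major triad on A = scale degree 5 → V.
Dm: minor triad on D = scale degree 1 → i.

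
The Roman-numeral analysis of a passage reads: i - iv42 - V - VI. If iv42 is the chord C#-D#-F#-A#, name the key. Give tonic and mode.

A# minor

The chord D#m7/C# is a minor seventh chord rooted on D#; its label is iv42.
If D# is scale degree 4 and the mode makes that degree carry a minor seventh chord, the tonic is A# and the mode is minor.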